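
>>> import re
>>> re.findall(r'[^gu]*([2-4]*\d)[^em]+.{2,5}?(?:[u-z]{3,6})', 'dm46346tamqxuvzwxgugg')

Pattern: zero or more of any character except [gu]; then zero or more of a character in [2-4], then a digit (captured); then one or more of any character except [em], then 2 to 5 of any character (lazy); then 3 to 6 of a character in [u-z] (non-capturing group).
Walking the string: at [0:17] match 'dm46346tamqxuvzwx', group 1 = '6'.
With a single group, `findall` returns only what that group captured — 1 item.

['6']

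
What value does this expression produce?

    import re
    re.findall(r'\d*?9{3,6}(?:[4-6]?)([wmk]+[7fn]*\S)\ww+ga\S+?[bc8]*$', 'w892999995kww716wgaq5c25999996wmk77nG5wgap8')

This matches zero or more of a digit (lazy), then 3 to 6 of the literal '9'; then optionally a character in [4-6] (non-capturing group); then one or more of one of [wmk], then zero or more of one of [7fn], then a non-whitespace character (captured); then a word character, then one or more of the literal 'w', then the literal 'ga'; then one or more of a non-whitespace character (lazy), then zero or more of one of [bc8]; then anchored at the end.
Scanning left to right: at [1:43] match '892999995kww716wgaq5c25999996wmk77nG5wgap8', group 1 = 'kww71'.
`findall` collects group 1 from the one match (1 total).

['kww71']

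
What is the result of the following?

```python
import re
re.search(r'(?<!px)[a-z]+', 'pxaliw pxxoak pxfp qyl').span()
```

(0, 6)

Because the assertion is negative and zero-width, positions next to the forbidden text are skipped.
`re.search` tries every starting position until one works.
The match spans [0:6] → 'pxaliw'.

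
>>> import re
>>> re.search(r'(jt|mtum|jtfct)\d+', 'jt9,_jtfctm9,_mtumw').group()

`search` walks the string left to right and returns the first match it finds.
The match spans [0:3] → 'jt9'.
Captured: group 1 = 'jt'.

'jt9'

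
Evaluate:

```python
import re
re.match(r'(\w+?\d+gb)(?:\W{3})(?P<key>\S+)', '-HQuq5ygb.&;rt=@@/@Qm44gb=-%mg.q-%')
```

None

The pattern matches one or more of a word character (lazy), then one or more of a digit, then the literal 'gb' (captured); then exactly 3 of a non-word character (non-capturing group); then one or more of a non-whitespace character (captured as 'key').
`match` is anchored at position 0; if the pattern doesn't fit there, it returns None.
Here position 0 doesn't satisfy it, so the call returns None.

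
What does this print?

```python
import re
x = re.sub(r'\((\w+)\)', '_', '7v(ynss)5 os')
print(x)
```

7v_5 os

Matches: at [2:8] → '(ynss)'.
`sub` substitutes '_' at each match site.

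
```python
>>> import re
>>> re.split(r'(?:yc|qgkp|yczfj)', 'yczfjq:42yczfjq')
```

The regex engine tests alternatives in the order written; an earlier branch that matches wins even if a later one would match more.
Matches to split on: at [0:2] → 'yc'; at [9:11] → 'yc'.
`split` removes every match and returns the 3 fragments in between.

['', 'zfjq:42', 'zfjq']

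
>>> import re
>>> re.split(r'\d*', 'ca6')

['', 'c', 'a', '', '']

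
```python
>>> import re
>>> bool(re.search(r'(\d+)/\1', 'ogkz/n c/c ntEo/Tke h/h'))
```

The backreference `\1` re-matches whatever the first group consumed, character for character.
Here the pattern never matches, so the call returns None, and `bool(None)` is False.

False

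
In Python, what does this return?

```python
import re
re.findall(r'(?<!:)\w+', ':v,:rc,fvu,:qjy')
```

['c', 'fvu', 'jy']

A negative assertion filters positions out without eating any characters.
With no groups in the pattern, `findall` gives back each whole match — 3 here.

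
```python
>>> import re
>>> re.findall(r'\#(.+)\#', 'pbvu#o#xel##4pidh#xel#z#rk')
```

['o#xel##4pidh#xel#z']

Matches: at [4:24] match '#o#xel##4pidh#xel#z#', group 1 = 'o#xel##4pidh#xel#z'.
One capturing group, so `findall` returns just the captured substring from the one match — 1 in all.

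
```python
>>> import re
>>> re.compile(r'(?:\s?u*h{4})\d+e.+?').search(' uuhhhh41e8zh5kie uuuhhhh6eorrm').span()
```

(0, 11)

A non-greedy quantifier consumes as few characters as it can — just enough that the remainder of the pattern still matches from where it stops; whatever follows it matches normally.
The match spans [0:11] → ' uuhhhh41e8'.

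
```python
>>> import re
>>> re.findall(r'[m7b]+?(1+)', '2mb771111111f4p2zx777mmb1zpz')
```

['1111111', '1']

The pattern matches one or more of one of [m7b] (lazy); then one or more of a literal '1' (captured).
Matches: at [1:12] match 'mb771111111', group 1 = '1111111'; at [18:25] match '777mmb1', group 1 = '1'.
Because there's exactly one group, `findall` drops the full match and keeps group 1 from each hit.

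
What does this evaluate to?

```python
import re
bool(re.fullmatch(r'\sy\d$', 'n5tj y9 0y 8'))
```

False

`re.fullmatch` is like wrapping the pattern in `^…$` (in single-line mode).
Here there's no way to consume every character, so the call returns None, and `bool(None)` is False.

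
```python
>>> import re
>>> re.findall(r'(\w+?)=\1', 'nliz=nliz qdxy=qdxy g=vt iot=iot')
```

['nliz', 'qdxy', 'iot']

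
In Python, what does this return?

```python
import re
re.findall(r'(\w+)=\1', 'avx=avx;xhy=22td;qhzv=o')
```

['avx']

The backreference `\1` re-matches whatever the first group consumed, character for character.
Scanning left to right: at [0:7] match 'avx=avx', group 1 = 'avx'.
With a single group, `findall` returns only what that group captured — 1 item.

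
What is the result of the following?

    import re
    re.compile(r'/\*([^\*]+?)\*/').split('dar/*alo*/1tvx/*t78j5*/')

['dar', 'alo', '1tvx', 't78j5', '']

Because the pattern has a capturing group, `split` also inserts each captured text between the pieces.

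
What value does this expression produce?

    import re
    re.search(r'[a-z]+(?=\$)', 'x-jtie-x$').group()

'x'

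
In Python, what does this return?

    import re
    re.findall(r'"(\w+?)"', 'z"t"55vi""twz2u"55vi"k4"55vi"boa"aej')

With a single group, `findall` returns only what that group captured — 4 items.

['t', 'twz2u', 'k4', 'boa']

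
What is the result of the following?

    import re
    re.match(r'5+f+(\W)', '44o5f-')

None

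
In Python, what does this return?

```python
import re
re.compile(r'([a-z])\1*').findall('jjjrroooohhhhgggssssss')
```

['j', 'r', 'o', 'h', 'g', 's']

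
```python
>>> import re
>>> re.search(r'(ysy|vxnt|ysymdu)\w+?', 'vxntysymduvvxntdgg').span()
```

(0, 5)

`search` walks the string left to right and returns the first match it finds.
The match spans [0:5] → 'vxnty'.
Captured: group 1 = 'vxnt'.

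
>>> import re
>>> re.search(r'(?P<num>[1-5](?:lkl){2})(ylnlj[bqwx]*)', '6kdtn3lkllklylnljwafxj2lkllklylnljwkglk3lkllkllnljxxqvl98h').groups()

This matches a character in [1-5], then the literal 'lkl' repeated 2 times (captured as 'num'); then the literal 'yl', then the literal 'nlj', then zero or more of one of [bqwx] (captured).
`re.search` scans for the first position where the pattern succeeds.
The match spans [5:18] → '3lkllklylnljw'.
Captured: group 1 = '3lkllkl', group 2 = 'ylnljw'.

('3lkllkl', 'ylnljw')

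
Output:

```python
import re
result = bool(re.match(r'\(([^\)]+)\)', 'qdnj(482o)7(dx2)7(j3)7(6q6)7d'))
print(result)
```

False

`match` is anchored at position 0; if the pattern doesn't fit there, it returns None.
Here the string doesn't start with a match, so the call returns None, and `bool(None)` is False.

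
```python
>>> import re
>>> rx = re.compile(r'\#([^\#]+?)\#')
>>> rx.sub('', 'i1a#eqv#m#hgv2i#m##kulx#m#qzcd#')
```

Matches: at [3:8] → '#eqv#'; at [9:16] → '#hgv2i#'; at [18:24] → '#kulx#'; at [25:31] → '#qzcd#'.
Every occurrence is swapped for ''.

'i1amm#m'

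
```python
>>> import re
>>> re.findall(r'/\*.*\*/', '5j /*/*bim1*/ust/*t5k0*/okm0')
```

No capturing groups, so `findall` returns the 1 full match string.

['/*/*bim1*/ust/*t5k0*/']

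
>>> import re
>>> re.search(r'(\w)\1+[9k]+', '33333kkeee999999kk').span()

(0, 7)

`\1` is not a pattern — it's the concrete string captured by group 1, re-applied verbatim.
Unlike `match`, `search` isn't anchored — it looks for the pattern anywhere in the string.
The match spans [0:7] → '33333kk'.
Captured: group 1 = '3'.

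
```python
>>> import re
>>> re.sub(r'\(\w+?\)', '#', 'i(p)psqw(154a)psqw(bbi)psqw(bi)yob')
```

'i#psqw#psqw#psqw#yob'

Matches: at [1:4] → '(p)'; at [8:14] → '(154a)'; at [18:23] → '(bbi)'; at [27:31] → '(bi)'.
Each match is replaced by '#'.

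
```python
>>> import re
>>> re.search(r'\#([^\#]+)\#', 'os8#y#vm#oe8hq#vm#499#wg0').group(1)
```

The match spans [3:6] → '#y#'.
Captured: group 1 = 'y'.

'y'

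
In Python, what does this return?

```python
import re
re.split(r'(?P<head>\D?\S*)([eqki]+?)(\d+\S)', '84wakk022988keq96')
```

With a capturing group present, the delimiter's captured portion is kept in the result list.

['', '84wakk022988ke', 'q', '96', '']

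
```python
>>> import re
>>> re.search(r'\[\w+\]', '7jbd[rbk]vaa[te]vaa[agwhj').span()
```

The match spans [4:9] → '[rbk]'.

(4, 9)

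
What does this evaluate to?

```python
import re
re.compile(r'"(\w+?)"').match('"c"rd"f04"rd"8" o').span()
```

`re.match` won't scan ahead — the pattern has to work from the very first character.
The match spans [0:3] → '"c"'.
Captured: group 1 = 'c'.

(0, 3)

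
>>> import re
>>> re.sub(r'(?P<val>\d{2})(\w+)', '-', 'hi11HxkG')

`sub` substitutes '-' at each match site.

'hi-'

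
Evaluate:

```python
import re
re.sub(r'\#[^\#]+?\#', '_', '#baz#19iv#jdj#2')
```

Every occurrence is swapped for '_'.

'_19iv_2'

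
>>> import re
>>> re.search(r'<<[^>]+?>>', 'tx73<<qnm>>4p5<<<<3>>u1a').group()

'<<qnm>>'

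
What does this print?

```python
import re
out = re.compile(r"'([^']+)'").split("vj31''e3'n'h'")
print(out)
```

["vj31'", 'e3', 'n', 'h', '']

Matches to split on: at [5:9] → "'e3'"; at [10:13] → "'h'".
With a capturing group present, the delimiter's captured portion is kept in the result list.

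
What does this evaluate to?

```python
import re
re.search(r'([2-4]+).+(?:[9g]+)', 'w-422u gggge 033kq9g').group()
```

The pattern matches one or more of a character in [2-4] (captured); then one or more of any character; then one or more of one of [9g] (non-capturing group).
The match spans [2:20] → '422u gggge 033kq9g'.

'422u gggge 033kq9g'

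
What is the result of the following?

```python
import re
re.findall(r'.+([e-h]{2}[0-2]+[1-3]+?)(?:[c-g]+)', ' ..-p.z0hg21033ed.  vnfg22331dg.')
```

Pattern: one or more of any character; then exactly 2 of a character in [e-h], then one or more of a character in [0-2], then one or more of a character in [1-3] (lazy) (captured); then one or more of a character in [c-g] (non-capturing group).
With a single group, `findall` returns only what that group captured — 1 item.

['fg22331']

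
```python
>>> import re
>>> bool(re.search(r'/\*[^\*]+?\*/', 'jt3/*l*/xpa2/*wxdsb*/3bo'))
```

True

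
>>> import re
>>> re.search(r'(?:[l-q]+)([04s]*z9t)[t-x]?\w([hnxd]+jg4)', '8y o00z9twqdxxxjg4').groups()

('00z9t', 'dxxxjg4')

The match spans [3:18] → 'o00z9twqdxxxjg4'.
Captured: group 1 = '00z9t', group 2 = 'dxxxjg4'.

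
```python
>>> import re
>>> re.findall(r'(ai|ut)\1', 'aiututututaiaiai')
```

['ut', 'ut', 'ai']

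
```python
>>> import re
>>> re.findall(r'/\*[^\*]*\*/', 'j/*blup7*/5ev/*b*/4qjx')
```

['/*blup7*/', '/*b*/']

Matches: at [1:10] → '/*blup7*/'; at [13:18] → '/*b*/'.
`findall` yields the raw match text (2 of them) because the pattern has no groups.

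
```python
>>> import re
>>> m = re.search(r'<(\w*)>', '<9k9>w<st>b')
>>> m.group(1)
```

'9k9'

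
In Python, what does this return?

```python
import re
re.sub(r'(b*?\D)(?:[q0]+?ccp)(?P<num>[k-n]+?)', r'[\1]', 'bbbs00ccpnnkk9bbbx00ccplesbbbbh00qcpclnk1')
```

'[bbbs]nkk9[bbbx]esbbbbh00qcpclnk1'

This matches zero or more of a literal 'b' (lazy), then a non-digit (captured); then one or more of one of [q0] (lazy), then the literal 'ccp' (non-capturing group); then one or more of a character in [k-n] (lazy) (captured as 'num').
A non-greedy quantifier consumes as few characters as it can — just enough that the remainder of the pattern still matches from where it stops; whatever follows it matches normally.
Matches: at [0:10] → 'bbbs00ccpn'; at [14:24] → 'bbbx00ccpl'.
Each match is replaced using the text its own group 1 captured.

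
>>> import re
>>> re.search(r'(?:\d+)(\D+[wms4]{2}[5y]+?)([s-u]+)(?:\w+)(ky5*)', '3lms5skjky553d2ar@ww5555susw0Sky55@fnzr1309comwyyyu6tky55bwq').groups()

('lms5', 's', 'ky55')

The match spans [0:12] → '3lms5skjky55'.
Captured: group 1 = 'lms5', group 2 = 's', group 3 = 'ky55'.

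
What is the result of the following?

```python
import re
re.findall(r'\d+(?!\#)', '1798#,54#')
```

['179', '5']

The negative lookahead/lookbehind blocks any match where the forbidden context is present.
Since nothing is captured, `findall` lists the 2 matched substrings directly.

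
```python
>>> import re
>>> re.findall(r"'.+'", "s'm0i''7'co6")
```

["'m0i''7'"]

`findall` yields the raw match text (1 of them) because the pattern has no groups.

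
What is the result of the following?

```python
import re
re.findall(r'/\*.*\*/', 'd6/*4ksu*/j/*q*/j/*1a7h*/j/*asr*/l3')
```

No capturing groups, so `findall` returns the 1 full match string.

['/*4ksu*/j/*q*/j/*1a7h*/j/*asr*/']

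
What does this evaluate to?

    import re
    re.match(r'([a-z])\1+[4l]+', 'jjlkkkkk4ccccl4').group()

'jjl'

With `match`, the pattern is implicitly anchored at the beginning.
The match spans [0:3] → 'jjl'.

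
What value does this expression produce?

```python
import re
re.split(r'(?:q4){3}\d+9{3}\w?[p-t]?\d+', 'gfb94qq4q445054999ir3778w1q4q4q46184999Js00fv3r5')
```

['gfb94qq4q445054999ir3778w1', 'fv3r5']

This matches the literal 'q4' repeated 3 times, then one or more of a digit, then exactly 3 of a literal '9'; then optionally a word character, then optionally a character in [p-t], then one or more of a digit.
Matches to split on: at [26:43] → 'q4q4q46184999Js00'.
`split` removes every match and returns the 2 fragments in between.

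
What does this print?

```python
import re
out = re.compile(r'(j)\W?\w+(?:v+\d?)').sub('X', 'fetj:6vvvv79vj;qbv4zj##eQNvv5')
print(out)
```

fetXXzj##eQNvv5

Every occurrence is swapped for 'X'.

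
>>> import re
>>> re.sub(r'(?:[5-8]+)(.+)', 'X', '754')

The pattern matches one or more of a character in [5-8] (non-capturing group); then one or more of any character (captured).
Matches: at [0:3] → '754'.
Each match is replaced by 'X'.

'X'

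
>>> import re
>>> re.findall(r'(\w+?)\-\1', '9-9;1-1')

['9', '1']

`\1` is not a pattern — it's the concrete string captured by group 1, re-applied verbatim.
Walking the string: at [0:3] match '9-9', group 1 = '9'; at [4:7] match '1-1', group 1 = '1'.
Because there's exactly one group, `findall` drops the full match and keeps group 1 from each hit.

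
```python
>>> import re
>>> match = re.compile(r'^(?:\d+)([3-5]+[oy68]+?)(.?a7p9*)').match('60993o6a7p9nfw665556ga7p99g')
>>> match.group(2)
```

'6a7p9'

The pattern matches anchored at the start of the string; then one or more of a digit (non-capturing group); then one or more of a character in [3-5], then one or more of one of [oy68] (lazy) (captured); then optionally any character, then the literal 'a7p', then zero or more of a literal '9' (captured).
With the lazy modifier that quantifier settles for the fewest repetitions that let the rest of the pattern succeed (the atoms after it are unaffected and can still be greedy).
With `match`, the pattern is implicitly anchored at the beginning.
The match spans [0:11] → '60993o6a7p9'.
Captured: group 1 = '3o', group 2 = '6a7p9'.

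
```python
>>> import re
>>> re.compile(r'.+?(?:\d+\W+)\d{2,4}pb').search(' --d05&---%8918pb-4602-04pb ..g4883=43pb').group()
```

' --d05&---%8918pb'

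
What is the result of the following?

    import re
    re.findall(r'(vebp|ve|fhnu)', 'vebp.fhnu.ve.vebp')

['vebp', 'fhnu', 've', 'vebp']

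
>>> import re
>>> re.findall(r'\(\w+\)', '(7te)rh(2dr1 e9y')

['(7te)']

Since nothing is captured, `findall` lists the 1 matched substring directly.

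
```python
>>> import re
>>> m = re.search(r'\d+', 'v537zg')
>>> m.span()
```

The pattern matches one or more of a digit.
`re.search` tries every starting position until one works.
The match spans [1:4] → '537'.

(1, 4)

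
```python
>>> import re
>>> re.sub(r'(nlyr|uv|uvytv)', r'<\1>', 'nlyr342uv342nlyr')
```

Matches: at [0:4] → 'nlyr'; at [7:9] → 'uv'; at [12:16] → 'nlyr'.
Each match is replaced using the text its own group 1 captured.

'<nlyr>342<uv>342<nlyr>'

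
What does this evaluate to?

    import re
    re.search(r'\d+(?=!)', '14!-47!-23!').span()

(0, 2)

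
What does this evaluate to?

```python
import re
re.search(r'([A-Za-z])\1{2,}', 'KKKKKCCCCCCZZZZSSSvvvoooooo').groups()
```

`\1` is not a pattern — it's the concrete string captured by group 1, re-applied verbatim.
`search` walks the string left to right and returns the first match it finds.
The match spans [0:5] → 'KKKKK'.
Captured: group 1 = 'K'.

('K',)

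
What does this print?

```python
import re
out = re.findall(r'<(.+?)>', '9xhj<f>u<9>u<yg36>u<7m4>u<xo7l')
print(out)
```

['f', '9', 'yg36', '7m4']

A non-greedy quantifier consumes as few characters as it can — just enough that the remainder of the pattern still matches from where it stops; whatever follows it matches normally.
With a single group, `findall` returns only what that group captured — 4 items.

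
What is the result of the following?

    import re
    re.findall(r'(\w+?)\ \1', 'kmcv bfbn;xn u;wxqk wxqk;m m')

['wxqk', 'm']

A backreference is literal: `\1` must see the identical characters the first group matched.
`findall` collects group 1 from each match (2 total).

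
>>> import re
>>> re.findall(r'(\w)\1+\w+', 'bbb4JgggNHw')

['b']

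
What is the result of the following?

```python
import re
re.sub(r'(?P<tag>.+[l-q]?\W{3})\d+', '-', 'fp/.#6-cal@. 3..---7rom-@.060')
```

'-'

The pattern matches one or more of any character, then optionally a character in [l-q], then exactly 3 of a non-word character (captured as 'tag'); then one or more of a digit.
Every occurrence is swapped for '-'.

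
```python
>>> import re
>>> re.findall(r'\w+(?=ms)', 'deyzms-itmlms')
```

['deyz', 'itml']

The `(?=…)`/`(?<=…)` assertion just peeks at neighbouring text; it doesn't advance the match position.
Matches: at [0:4] → 'deyz'; at [7:11] → 'itml'.
With no groups in the pattern, `findall` gives back each whole match — 2 here.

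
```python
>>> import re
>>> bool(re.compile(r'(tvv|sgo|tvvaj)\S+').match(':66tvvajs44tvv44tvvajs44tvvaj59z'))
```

False

`re.match` won't scan ahead — the pattern has to work from the very first character.
Here the pattern fails at index 0, so the call returns None, and `bool(None)` is False.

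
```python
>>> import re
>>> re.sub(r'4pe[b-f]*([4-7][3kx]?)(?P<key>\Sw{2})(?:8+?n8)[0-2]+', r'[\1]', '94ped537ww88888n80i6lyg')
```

Pattern: the literal '4pe', then zero or more of a character in [b-f]; then a character in [4-7], then optionally one of [3kx] (captured); then a non-whitespace character, then exactly 2 of a literal 'w' (captured as 'key'); then one or more of a literal '8' (lazy), then the literal 'n8' (non-capturing group); then one or more of a character in [0-2].
`\1` in the replacement pulls in group 1's text for each match.

'9[53]i6lyg'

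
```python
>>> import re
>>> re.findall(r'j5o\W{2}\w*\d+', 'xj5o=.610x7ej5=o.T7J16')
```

['j5o=.610x7ej5']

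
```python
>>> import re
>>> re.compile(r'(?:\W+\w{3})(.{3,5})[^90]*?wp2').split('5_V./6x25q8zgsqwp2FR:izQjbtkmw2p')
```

This matches one or more of a non-word character, then exactly 3 of a word character (non-capturing group); then 3 to 5 of any character (captured); then zero or more of any character except [90] (lazy), then the literal 'wp2'.
Matches to split on: at [3:18] → './6x25q8zgsqwp2'.
`re.split` interleaves the captured-group text with the surrounding fragments.

['5_V', '5q8zg', 'FR:izQjbtkmw2p']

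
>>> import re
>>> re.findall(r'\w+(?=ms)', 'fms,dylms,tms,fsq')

Lookahead/lookbehind check context without consuming it, so the matched span excludes the asserted characters.
With no groups in the pattern, `findall` gives back each whole match — 3 here.

['f', 'dyl', 't']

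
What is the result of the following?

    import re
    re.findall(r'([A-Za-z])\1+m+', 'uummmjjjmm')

['u', 'j']

`\1` is not a pattern — it's the concrete string captured by group 1, re-applied verbatim.
Because there's exactly one group, `findall` drops the full match and keeps group 1 from each hit.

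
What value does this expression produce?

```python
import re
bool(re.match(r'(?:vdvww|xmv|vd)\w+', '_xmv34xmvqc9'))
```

False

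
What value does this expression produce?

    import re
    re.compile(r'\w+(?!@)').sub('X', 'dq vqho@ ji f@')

'X Xo@ X f@'

Because the assertion is negative and zero-width, positions next to the forbidden text are skipped.
Matches: at [0:2] → 'dq'; at [3:6] → 'vqh'; at [9:11] → 'ji'.
Every occurrence is swapped for 'X'.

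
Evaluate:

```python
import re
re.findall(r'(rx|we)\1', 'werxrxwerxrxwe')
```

['rx', 'rx']

The backreference `\1` re-matches whatever the first group consumed, character for character.
One capturing group, so `findall` returns just the captured substring from each match — 2 in all.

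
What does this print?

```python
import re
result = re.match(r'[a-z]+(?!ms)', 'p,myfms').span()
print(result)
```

(0, 1)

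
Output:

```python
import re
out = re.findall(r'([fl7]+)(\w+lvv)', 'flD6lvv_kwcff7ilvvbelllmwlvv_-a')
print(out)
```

[('fl', 'D6lvv_kwcff7ilvvbelllmwlvv')]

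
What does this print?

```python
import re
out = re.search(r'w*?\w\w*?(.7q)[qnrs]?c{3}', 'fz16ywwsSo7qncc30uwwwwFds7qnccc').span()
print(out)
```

(0, 31)

The pattern matches zero or more of the literal 'w' (lazy), then a word character, then zero or more of a word character (lazy); then any character, then the literal '7q' (captured); then optionally one of [qnrs], then exactly 3 of a literal 'c'.
Unlike `match`, `search` isn't anchored — it looks for the pattern anywhere in the string.
The match spans [0:31] → 'fz16ywwsSo7qncc30uwwwwFds7qnccc'.
Captured: group 1 = 's7q'.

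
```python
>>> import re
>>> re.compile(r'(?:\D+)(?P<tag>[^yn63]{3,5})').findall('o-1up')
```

Pattern: one or more of a non-digit (non-capturing group); then 3 to 5 of any character except [yn63] (captured as 'tag').
Scanning left to right: at [0:5] match 'o-1up', group 1 = '1up'.
`findall` collects group 1 from the one match (1 total).

['1up']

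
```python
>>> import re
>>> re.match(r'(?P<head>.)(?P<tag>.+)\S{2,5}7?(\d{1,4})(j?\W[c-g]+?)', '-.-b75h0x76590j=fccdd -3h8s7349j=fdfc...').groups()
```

The match spans [0:34] → '-.-b75h0x76590j=fccdd -3h8s7349j=f'.
Captured: group 1 = '-', group 2 = '.-b75h0x76590j=fccdd -3h8s7', group 3 = '9', group 4 = 'j=f'.

('-', '.-b75h0x76590j=fccdd -3h8s7', '9', 'j=f')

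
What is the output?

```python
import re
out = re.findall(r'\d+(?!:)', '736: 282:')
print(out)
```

Because the assertion is negative and zero-width, positions next to the forbidden text are skipped.
Matches: at [0:2] → '73'; at [5:7] → '28'.
Since nothing is captured, `findall` lists the 2 matched substrings directly.

['73', '28']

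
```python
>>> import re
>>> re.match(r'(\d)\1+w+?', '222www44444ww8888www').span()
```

(0, 4)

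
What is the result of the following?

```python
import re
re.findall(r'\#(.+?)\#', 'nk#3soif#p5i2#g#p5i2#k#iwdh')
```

['3soif', 'g', 'k']

Lazy quantifiers expand one character at a time until the remainder of the pattern can match.
With a single group, `findall` returns only what that group captured — 3 items.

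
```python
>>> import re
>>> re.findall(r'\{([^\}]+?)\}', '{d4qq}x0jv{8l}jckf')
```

Walking the string: at [0:6] match '{d4qq}', group 1 = 'd4qq'; at [10:14] match '{8l}', group 1 = '8l'.
`findall` collects group 1 from each match (2 total).

['d4qq', '8l']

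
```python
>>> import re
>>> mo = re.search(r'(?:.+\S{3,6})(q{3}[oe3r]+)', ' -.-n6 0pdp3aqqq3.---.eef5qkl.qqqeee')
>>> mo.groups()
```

('qqqeee',)

The pattern matches one or more of any character, then 3 to 6 of a non-whitespace character (non-capturing group); then exactly 3 of the literal 'q', then one or more of one of [oe3r] (captured).
`re.search` tries every starting position until one works.
The match spans [0:36] → ' -.-n6 0pdp3aqqq3.---.eef5qkl.qqqeee'.
Captured: group 1 = 'qqqeee'.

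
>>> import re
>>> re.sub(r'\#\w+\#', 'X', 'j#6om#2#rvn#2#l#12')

'jX2X2X12'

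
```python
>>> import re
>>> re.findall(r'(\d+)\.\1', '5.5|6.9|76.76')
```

['5', '76']

`\1` is not a pattern — it's the concrete string captured by group 1, re-applied verbatim.
Walking the string: at [0:3] match '5.5', group 1 = '5'; at [8:13] match '76.76', group 1 = '76'.
Because there's exactly one group, `findall` drops the full match and keeps group 1 from each hit.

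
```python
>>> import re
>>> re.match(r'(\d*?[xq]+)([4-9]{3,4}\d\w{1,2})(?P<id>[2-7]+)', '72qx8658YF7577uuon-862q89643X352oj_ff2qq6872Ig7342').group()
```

'72qx8658YF7577'

With `match`, the pattern is implicitly anchored at the beginning.
The match spans [0:14] → '72qx8658YF7577'.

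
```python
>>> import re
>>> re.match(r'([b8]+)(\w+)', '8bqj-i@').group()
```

'8bqj'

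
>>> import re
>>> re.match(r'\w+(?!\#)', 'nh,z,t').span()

(0, 2)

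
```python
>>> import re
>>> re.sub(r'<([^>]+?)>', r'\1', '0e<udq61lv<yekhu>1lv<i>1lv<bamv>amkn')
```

'0eudq61lv<yekhu1lvi1lvbamvamkn'

Matches: at [2:17] → '<udq61lv<yekhu>'; at [20:23] → '<i>'; at [26:32] → '<bamv>'.
The replacement refers to a captured group, so each match is rewritten using its own captured text.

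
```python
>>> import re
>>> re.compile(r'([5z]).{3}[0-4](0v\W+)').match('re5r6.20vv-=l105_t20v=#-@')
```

None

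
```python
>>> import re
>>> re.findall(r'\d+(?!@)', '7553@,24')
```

`(?!…)`/`(?<!…)` only lets a position through if the neighbouring text does NOT match; no characters are consumed.
Matches: at [0:3] → '755'; at [6:8] → '24'.
Since nothing is captured, `findall` lists the 2 matched substrings directly.

['755', '24']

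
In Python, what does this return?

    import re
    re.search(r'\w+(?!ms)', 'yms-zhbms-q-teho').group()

Because the assertion is negative and zero-width, positions next to the forbidden text are skipped.
The match spans [0:3] → 'yms'.

'yms'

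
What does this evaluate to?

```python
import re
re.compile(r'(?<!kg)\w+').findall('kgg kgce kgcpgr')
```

The negative lookahead/lookbehind blocks any match where the forbidden context is present.
Walking the string: at [0:3] → 'kgg'; at [4:8] → 'kgce'; at [9:15] → 'kgcpgr'.
No capturing groups, so `findall` returns the 3 full match strings.

['kgg', 'kgce', 'kgcpgr']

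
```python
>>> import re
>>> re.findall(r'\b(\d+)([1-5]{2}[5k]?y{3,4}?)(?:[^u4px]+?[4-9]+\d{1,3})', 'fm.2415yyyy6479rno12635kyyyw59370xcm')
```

Pattern: a word boundary (`\b`, zero-width); then one or more of a digit (captured); then exactly 2 of a character in [1-5], then optionally one of [5k], then 3 to 4 of the literal 'y' (lazy) (captured); then one or more of any character except [u4px] (lazy), then one or more of a character in [4-9], then 1 to 3 of a digit (non-capturing group).
The `?` after the quantifier makes it lazy — it takes as little as possible before letting the rest of the pattern try.
Walking the string: at [3:15] match '2415yyyy6479', groups = ('24', '15yyy').
Multiple groups make `findall` return tuples — one 2-tuple for the one match.

[('24', '15yyy')]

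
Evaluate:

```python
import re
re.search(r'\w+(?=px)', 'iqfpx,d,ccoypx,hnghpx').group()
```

'iqf'

Lookahead/lookbehind check context without consuming it, so the matched span excludes the asserted characters.
`search` walks the string left to right and returns the first match it finds.
The match spans [0:3] → 'iqf'.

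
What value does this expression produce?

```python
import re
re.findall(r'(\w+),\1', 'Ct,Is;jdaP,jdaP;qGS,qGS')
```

['jdaP', 'qGS']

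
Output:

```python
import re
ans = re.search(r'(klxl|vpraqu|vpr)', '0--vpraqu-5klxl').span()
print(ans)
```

`|` is ordered: at each position the engine commits to the first alternative that works.
`re.search` tries every starting position until one works.
The match spans [3:9] → 'vpraqu'.
Captured: group 1 = 'vpraqu'.

(3, 9)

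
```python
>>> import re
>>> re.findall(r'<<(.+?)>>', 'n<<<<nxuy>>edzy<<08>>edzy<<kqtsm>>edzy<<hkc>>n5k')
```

['<<nxuy', '08', 'kqtsm', 'hkc']

Lazy quantifiers expand one character at a time until the remainder of the pattern can match.
Matches: at [1:11] match '<<<<nxuy>>', group 1 = '<<nxuy'; at [15:21] match '<<08>>', group 1 = '08'; at [25:34] match '<<kqtsm>>', group 1 = 'kqtsm'; at [38:45] match '<<hkc>>', group 1 = 'hkc'.
Because there's exactly one group, `findall` drops the full match and keeps group 1 from each hit.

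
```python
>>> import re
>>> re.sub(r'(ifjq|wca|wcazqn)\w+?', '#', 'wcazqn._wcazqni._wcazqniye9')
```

'#qn._#qni._#qniye9'

Branches in `(...|...)` are attempted left-to-right; the first branch that allows the whole pattern to succeed is taken.
`sub` substitutes '#' at each match site.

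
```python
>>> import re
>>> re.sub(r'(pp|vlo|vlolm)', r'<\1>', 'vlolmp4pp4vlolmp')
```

Alternation isn't longest-match — the leftmost alternative that fits at this position is chosen.
The replacement refers to a captured group, so each match is rewritten using its own captured text.

'<vlo>lmp4<pp>4<vlo>lmp'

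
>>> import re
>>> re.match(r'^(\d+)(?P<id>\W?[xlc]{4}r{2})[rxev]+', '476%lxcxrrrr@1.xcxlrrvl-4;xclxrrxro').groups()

('476', '%lxcxrr')

Pattern: anchored at the start of the string; then one or more of a digit (captured); then optionally a non-word character, then exactly 4 of one of [xlc], then exactly 2 of a literal 'r' (captured as 'id'); then one or more of one of [rxev].
`re.match` only tries the pattern at the start of the string.
The match spans [0:12] → '476%lxcxrrrr'.
Captured: group 1 = '476', group 2 = '%lxcxrr'.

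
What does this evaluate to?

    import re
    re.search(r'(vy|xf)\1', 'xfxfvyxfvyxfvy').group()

'xfxf'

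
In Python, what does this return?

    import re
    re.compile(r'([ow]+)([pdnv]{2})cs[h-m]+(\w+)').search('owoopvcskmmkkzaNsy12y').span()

The match spans [0:21] → 'owoopvcskmmkkzaNsy12y'.

(0, 21)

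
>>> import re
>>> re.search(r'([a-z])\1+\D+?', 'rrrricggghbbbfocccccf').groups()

('r',)

The match spans [0:5] → 'rrrri'.
Captured: group 1 = 'r'.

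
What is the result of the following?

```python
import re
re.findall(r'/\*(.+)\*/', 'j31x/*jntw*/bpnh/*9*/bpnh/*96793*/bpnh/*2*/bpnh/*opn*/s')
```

['jntw*/bpnh/*9*/bpnh/*96793*/bpnh/*2*/bpnh/*opn']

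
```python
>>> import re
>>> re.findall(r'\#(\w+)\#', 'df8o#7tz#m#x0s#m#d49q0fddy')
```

['7tz', 'x0s']

Walking the string: at [4:9] match '#7tz#', group 1 = '7tz'; at [10:15] match '#x0s#', group 1 = 'x0s'.
Because there's exactly one group, `findall` drops the full match and keeps group 1 from each hit.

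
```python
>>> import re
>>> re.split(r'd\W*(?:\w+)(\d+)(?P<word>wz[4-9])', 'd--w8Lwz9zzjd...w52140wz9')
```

['d--w8Lwz9zzj', '0', 'wz9', '']

With a capturing group present, the delimiter's captured portion is kept in the result list.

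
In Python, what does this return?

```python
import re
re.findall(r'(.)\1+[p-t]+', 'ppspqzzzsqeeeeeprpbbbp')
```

['p', 'z', 'e', 'b']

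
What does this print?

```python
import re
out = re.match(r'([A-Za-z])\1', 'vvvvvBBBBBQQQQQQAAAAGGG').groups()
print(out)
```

A backreference is literal: `\1` must see the identical characters the first group matched.
`re.match` only tries the pattern at the start of the string.
The match spans [0:2] → 'vv'.
Captured: group 1 = 'v'.

('v',)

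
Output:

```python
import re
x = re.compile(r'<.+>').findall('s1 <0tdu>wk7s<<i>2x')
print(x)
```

Scanning left to right: at [3:17] → '<0tdu>wk7s<<i>'.
`findall` yields the raw match text (1 of them) because the pattern has no groups.

['<0tdu>wk7s<<i>']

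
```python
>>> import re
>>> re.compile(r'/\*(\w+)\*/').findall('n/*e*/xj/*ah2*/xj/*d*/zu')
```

['e', 'ah2', 'd']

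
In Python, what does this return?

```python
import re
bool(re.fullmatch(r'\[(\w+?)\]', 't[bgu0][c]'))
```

False

`re.fullmatch` requires the pattern to consume the entire string.
Here the string isn't matched end-to-end, so the call returns None, and `bool(None)` is False.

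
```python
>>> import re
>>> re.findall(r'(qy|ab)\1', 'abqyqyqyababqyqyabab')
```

`\1` has to match the exact text group 1 already captured.
Matches: at [2:6] match 'qyqy', group 1 = 'qy'; at [8:12] match 'abab', group 1 = 'ab'; at [12:16] match 'qyqy', group 1 = 'qy'; at [16:20] match 'abab', group 1 = 'ab'.
One capturing group, so `findall` returns just the captured substring from each match — 4 in all.

['qy', 'ab', 'qy', 'ab']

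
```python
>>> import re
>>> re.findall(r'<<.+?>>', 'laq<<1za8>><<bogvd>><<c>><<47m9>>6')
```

['<<1za8>>', '<<bogvd>>', '<<c>>', '<<47m9>>']

Lazy quantifiers expand one character at a time until the remainder of the pattern can match.
With no groups in the pattern, `findall` gives back each whole match — 4 here.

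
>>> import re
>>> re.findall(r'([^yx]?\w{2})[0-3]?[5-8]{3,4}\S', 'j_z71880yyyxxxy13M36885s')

['13M']

The pattern matches optionally any character except [yx], then exactly 2 of a word character (captured); then optionally a character in [0-3], then 3 to 4 of a character in [5-8], then a non-whitespace character.
`findall` collects group 1 from the one match (1 total).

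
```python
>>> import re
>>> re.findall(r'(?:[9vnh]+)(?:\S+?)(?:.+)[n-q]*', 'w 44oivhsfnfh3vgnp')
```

Since nothing is captured, `findall` lists the 1 matched substring directly.

['vhsfnfh3vgnp']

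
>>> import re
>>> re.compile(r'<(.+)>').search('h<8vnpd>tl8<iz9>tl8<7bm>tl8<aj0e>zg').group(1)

'8vnpd>tl8<iz9>tl8<7bm>tl8<aj0e'

`re.search` tries every starting position until one works.
The match spans [1:33] → '<8vnpd>tl8<iz9>tl8<7bm>tl8<aj0e>'.
Captured: group 1 = '8vnpd>tl8<iz9>tl8<7bm>tl8<aj0e'.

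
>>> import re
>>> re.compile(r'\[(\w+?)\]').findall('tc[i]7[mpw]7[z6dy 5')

Scanning left to right: at [2:5] match '[i]', group 1 = 'i'; at [6:11] match '[mpw]', group 1 = 'mpw'.
With a single group, `findall` returns only what that group captured — 2 items.

['i', 'mpw']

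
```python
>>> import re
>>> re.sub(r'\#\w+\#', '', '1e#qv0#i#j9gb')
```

'1ei#j9gb'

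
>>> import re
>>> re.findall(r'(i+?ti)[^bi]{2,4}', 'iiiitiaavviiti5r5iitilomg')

['iiiiti', 'iiti', 'iiti']

The pattern matches one or more of the literal 'i' (lazy), then the literal 'ti' (captured); then 2 to 4 of any character except [bi].
Scanning left to right: at [0:10] match 'iiiitiaavv', group 1 = 'iiiiti'; at [10:17] match 'iiti5r5', group 1 = 'iiti'; at [17:25] match 'iitilomg', group 1 = 'iiti'.
With a single group, `findall` returns only what that group captured — 3 items.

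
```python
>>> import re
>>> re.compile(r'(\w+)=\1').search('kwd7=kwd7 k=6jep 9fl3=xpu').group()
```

`\1` has to match the exact text group 1 already captured.
The match spans [0:9] → 'kwd7=kwd7'.

'kwd7=kwd7'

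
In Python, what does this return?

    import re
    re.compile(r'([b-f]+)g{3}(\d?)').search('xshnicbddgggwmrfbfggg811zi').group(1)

'cbdd'

The match spans [5:12] → 'cbddggg'.
Captured: group 1 = 'cbdd', group 2 = ''.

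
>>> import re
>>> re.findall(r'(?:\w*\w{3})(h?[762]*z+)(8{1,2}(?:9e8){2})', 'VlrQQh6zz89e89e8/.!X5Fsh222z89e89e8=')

This matches zero or more of a word character, then exactly 3 of a word character (non-capturing group); then optionally the literal 'h', then zero or more of one of [762], then one or more of a literal 'z' (captured); then 1 to 2 of a literal '8', then the literal '9e8' repeated 2 times (captured).
Matches: at [0:16] match 'VlrQQh6zz89e89e8', groups = ('z', '89e89e8'); at [19:35] match 'X5Fsh222z89e89e8', groups = ('z', '89e89e8').
Multiple groups make `findall` return tuples — one 2-tuple for each match.

[('z', '89e89e8'), ('z', '89e89e8')]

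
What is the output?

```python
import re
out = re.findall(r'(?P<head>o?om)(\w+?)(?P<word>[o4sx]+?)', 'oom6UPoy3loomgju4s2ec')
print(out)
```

[('oom', '6UP', 'o'), ('oom', 'gju', '4')]

Pattern: optionally the literal 'o', then the literal 'om' (captured as 'head'); then one or more of a word character (lazy) (captured); then one or more of one of [o4sx] (lazy) (captured as 'word').
With the lazy modifier that quantifier settles for the fewest repetitions that let the rest of the pattern succeed (the atoms after it are unaffected and can still be greedy).
Scanning left to right: at [0:7] match 'oom6UPo', groups = ('oom', '6UP', 'o'); at [10:17] match 'oomgju4', groups = ('oom', 'gju', '4').
Multiple groups make `findall` return tuples — one 3-tuple for each match.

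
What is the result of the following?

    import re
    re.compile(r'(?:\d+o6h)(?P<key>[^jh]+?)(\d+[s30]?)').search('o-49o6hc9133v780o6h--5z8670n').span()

(2, 12)

The pattern matches one or more of a digit, then the literal 'o6h' (non-capturing group); then one or more of any character except [jh] (lazy) (captured as 'key'); then one or more of a digit, then optionally one of [s30] (captured).
`re.search` tries every starting position until one works.
The match spans [2:12] → '49o6hc9133'.
Captured: group 1 = 'c', group 2 = '9133'.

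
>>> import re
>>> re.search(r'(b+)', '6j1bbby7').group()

'bbb'

Pattern: one or more of a literal 'b' (captured).
`re.search` tries every starting position until one works.
The match spans [3:6] → 'bbb'.
Captured: group 1 = 'bbb'.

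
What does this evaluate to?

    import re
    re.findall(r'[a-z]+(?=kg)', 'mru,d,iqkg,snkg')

The `(?=…)`/`(?<=…)` assertion just peeks at neighbouring text; it doesn't advance the match position.
No capturing groups, so `findall` returns the 2 full match strings.

['iq', 'sn']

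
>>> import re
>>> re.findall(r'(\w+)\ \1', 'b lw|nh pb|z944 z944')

['z944']

After group 1 captures some text, `\1` only succeeds where that same text appears again.
Matches: at [11:20] match 'z944 z944', group 1 = 'z944'.
Because there's exactly one group, `findall` drops the full match and keeps group 1 from the one hit.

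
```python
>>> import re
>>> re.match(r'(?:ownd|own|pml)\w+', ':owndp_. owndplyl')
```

None

`re.match` won't scan ahead — the pattern has to work from the very first character.
Here position 0 doesn't satisfy it, so the call returns None.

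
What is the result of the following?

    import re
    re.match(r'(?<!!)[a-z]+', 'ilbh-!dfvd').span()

`(?!…)`/`(?<!…)` only lets a position through if the neighbouring text does NOT match; no characters are consumed.
`re.match` won't scan ahead — the pattern has to work from the very first character.
The match spans [0:4] → 'ilbh'.

(0, 4)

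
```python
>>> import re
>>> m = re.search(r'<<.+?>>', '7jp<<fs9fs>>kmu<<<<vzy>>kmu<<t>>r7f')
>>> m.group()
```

'<<fs9fs>>'

The match spans [3:12] → '<<fs9fs>>'.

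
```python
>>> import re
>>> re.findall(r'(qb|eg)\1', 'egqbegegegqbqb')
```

['eg', 'qb']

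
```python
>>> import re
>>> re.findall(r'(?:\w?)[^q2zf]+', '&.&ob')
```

['&.&ob']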